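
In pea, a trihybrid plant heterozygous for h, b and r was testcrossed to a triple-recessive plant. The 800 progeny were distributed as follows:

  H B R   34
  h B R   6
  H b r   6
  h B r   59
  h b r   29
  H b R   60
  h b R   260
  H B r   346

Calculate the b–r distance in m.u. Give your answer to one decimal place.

The two most frequent reciprocal classes, h b R and H B r, are the parental types, so the F1 was h b R / H B r.
The two rarest classes, h B R and H b r, are the double crossovers. Comparing them with the parentals, only the b allele has switched, so b is the middle locus and the order is h – b – r.
Crossovers in the b–r interval produce the single-crossover classes h b r and H B R (29 + 34 = 63) plus the double crossovers (12).
RF(b–r) = (63 + 12) / 800 = 75/800 = 0.0938 → 9.4 m.u.

9.4 m.u.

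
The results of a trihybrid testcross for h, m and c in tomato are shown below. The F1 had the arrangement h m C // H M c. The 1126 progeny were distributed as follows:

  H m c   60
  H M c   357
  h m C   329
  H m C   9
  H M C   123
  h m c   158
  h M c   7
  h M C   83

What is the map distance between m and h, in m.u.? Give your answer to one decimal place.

14.1 m.u.

The two rarest classes, H m C and h M c, are the double crossovers. Comparing them with the parentals, only the h allele has switched, so h is the middle locus and the order is c – h – m.
Crossovers in the h–m interval produce the single-crossover classes h M C and H m c (83 + 60 = 143) plus the double crossovers (16).
RF(h–m) = (143 + 16) / 1126 = 159/1126 = 0.1412 → 14.1 m.u.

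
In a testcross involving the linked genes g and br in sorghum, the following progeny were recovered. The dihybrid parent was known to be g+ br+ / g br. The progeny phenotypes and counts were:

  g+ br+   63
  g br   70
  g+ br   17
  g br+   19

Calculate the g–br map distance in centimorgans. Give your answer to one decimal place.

The recombinant classes are g+ br and g br+: 17 + 19 = 36.
Recombination frequency = 36/169 = 0.2130 ≈ 21.3%, i.e. 21.3 centimorgans.

21.3 centimorgans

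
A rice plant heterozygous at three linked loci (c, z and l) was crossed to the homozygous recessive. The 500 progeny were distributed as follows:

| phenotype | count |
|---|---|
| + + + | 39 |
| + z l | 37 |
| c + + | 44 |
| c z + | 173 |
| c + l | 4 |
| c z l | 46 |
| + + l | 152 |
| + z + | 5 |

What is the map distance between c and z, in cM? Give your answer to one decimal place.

18.0 cM

The two most frequent reciprocal classes, + + l and c z +, are the parental types, so the F1 was + + l / c z +.
The two rarest classes, c + l and + z +, are the double crossovers. Comparing them with the parentals, only the c allele has switched, so c is the middle locus and the order is l – c – z.
Crossovers in the c–z interval produce the single-crossover classes + z l and c + + (37 + 44 = 81) plus the double crossovers (9).
RF(c–z) = (81 + 9) / 500 = 90/500 = 0.1800 → 18.0 cM.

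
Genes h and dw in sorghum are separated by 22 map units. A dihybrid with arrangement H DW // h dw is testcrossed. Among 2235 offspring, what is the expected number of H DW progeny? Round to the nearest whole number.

A map distance of 22 map units corresponds to a recombination frequency of 0.220.
The F1 is H DW / h dw, so H DW is a parental gamete class with expected frequency (1 − r)/2 = 0.780/2 = 0.3900.
Expected number = 0.3900 × 2235 = 871.65 ≈ 872.

872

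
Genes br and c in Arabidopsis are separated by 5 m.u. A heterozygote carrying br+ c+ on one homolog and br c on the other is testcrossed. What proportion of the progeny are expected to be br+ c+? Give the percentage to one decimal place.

A map distance of 5 m.u. corresponds to a recombination frequency of 0.050.
The F1 is br+ c+ / br c, so br+ c+ is a parental gamete class with expected frequency (1 − r)/2 = 0.950/2 = 0.4750.
That is 0.4750 = 47.5% of the progeny.

47.5%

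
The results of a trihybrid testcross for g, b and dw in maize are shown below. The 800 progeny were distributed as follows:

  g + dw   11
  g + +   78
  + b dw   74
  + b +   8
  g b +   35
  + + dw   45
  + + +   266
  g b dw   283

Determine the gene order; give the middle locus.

The two most frequent reciprocal classes, g b dw and + + +, are the parental types, so the F1 was g b dw / + + +.
The two rarest classes, g + dw and + b +, are the double crossovers. Comparing them with the parentals, only the b allele has switched, so b is the middle locus and the order is g – b – dw.

b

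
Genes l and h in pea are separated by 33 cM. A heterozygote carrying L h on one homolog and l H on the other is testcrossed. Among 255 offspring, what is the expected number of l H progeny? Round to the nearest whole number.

85

A map distance of 33 cM corresponds to a recombination frequency of 0.330.
The F1 is L h / l H, so l H is a parental gamete class with expected frequency (1 − r)/2 = 0.670/2 = 0.3350.
Expected number = 0.3350 × 255 = 85.42 ≈ 85.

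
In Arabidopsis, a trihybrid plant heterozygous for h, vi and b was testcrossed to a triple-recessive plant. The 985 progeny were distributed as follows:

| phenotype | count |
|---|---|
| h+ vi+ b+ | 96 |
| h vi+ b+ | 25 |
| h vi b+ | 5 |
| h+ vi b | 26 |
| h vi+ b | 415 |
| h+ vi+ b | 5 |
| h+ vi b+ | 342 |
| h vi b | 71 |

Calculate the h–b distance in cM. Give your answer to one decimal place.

6.2 cM

The two most frequent reciprocal classes, h+ vi b+ and h vi+ b, are the parental types, so the F1 was h+ vi b+ / h vi+ b.
The two rarest classes, h vi b+ and h+ vi+ b, are the double crossovers. Comparing them with the parentals, only the h allele has switched, so h is the middle locus and the order is b – h – vi.
Crossovers in the b–h interval produce the single-crossover classes h+ vi b and h vi+ b+ (26 + 25 = 51) plus the double crossovers (10).
RF(b–h) = (51 + 10) / 985 = 61/985 = 0.0619 → 6.2 cM.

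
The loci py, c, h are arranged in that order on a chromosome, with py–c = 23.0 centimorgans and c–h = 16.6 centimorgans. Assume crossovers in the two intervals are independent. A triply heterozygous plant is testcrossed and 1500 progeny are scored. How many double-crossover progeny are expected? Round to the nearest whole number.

Map distances give recombination frequencies of 0.230 and 0.166 for the two intervals.
With no interference, expected double-crossover frequency = 0.230 × 0.166 = 0.03818.
Expected number = 0.03818 × 1500 = 57.27 ≈ 57.

57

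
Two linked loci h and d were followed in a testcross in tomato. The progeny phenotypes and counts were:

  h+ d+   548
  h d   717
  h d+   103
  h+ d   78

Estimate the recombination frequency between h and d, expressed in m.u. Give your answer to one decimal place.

The two most frequent classes, h+ d+ (548) and h d (717), are the parental types, so the F1 was h+ d+ / h d.
The recombinant classes are h+ d and h d+: 78 + 103 = 181.
Recombination frequency = 181/1446 = 0.1252 ≈ 12.5%, i.e. 12.5 m.u.

12.5 m.u.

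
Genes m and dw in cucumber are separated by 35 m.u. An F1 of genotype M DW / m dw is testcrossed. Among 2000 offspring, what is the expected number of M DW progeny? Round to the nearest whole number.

A map distance of 35 m.u. corresponds to a recombination frequency of 0.350.
The F1 is M DW / m dw, so M DW is a parental gamete class with expected frequency (1 − r)/2 = 0.650/2 = 0.3250.
Expected number = 0.3250 × 2000 = 650.00 ≈ 650.

650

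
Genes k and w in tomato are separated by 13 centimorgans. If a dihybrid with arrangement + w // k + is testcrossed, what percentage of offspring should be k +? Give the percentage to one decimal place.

A map distance of 13 centimorgans corresponds to a recombination frequency of 0.130.
The F1 is + w / k +, so k + is a parental gamete class with expected frequency (1 − r)/2 = 0.870/2 = 0.4350.
That is 0.4350 = 43.5% of the progeny.

43.5%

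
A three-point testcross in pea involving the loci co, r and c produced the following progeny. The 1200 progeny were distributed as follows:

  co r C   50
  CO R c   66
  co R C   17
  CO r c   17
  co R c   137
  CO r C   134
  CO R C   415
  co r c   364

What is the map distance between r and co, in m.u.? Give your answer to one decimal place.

The two most frequent reciprocal classes, co r c and CO R C, are the parental types, so the F1 was co r c / CO R C.
The two rarest classes, CO r c and co R C, are the double crossovers. Comparing them with the parentals, only the co allele has switched, so co is the middle locus and the order is c – co – r.
Crossovers in the co–r interval produce the single-crossover classes co R c and CO r C (137 + 134 = 271) plus the double crossovers (34).
RF(co–r) = (271 + 34) / 1200 = 305/1200 = 0.2542 → 25.4 m.u.

25.4 m.u.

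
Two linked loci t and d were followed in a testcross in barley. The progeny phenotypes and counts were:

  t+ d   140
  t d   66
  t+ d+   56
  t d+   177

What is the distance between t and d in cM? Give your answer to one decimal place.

The two most frequent classes, t+ d (140) and t d+ (177), are the parental types, so the F1 was t+ d / t d+.
The recombinant classes are t+ d+ and t d: 56 + 66 = 122.
Recombination frequency = 122/439 = 0.2779 ≈ 27.8%, i.e. 27.8 cM.

27.8 cM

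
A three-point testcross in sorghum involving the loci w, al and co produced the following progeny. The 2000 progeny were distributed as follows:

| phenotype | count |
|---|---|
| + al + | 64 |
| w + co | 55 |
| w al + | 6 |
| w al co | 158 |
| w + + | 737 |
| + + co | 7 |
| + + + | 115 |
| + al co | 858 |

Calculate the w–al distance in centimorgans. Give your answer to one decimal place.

14.3 centimorgans

The two most frequent reciprocal classes, w + + and + al co, are the parental types, so the F1 was w + + / + al co.
The two rarest classes, w al + and + + co, are the double crossovers. Comparing them with the parentals, only the al allele has switched, so al is the middle locus and the order is co – al – w.
Crossovers in the al–w interval produce the single-crossover classes + + + and w al co (115 + 158 = 273) plus the double crossovers (13).
RF(al–w) = (273 + 13) / 2000 = 286/2000 = 0.1430 → 14.3 centimorgans.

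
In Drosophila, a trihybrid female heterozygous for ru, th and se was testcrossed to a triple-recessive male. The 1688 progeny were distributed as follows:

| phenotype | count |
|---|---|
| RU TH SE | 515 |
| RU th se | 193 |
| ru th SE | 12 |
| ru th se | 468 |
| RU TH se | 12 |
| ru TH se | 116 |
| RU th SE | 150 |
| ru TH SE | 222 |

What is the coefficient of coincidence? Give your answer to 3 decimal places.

0.318

The two most frequent reciprocal classes, RU TH SE and ru th se, are the parental types, so the F1 was RU TH SE / ru th se.
The two rarest classes, RU TH se and ru th SE, are the double crossovers. Comparing them with the parentals, only the se allele has switched, so se is the middle locus and the order is ru – se – th.
ru–se: (415 + 24)/1688 = 0.2601; se–th: (266 + 24)/1688 = 0.1718.
Expected DCO frequency = 0.2601 × 0.1718 ≈ 0.04469; observed = 24/1688 ≈ 0.01422.
Coefficient of coincidence = 0.01422/0.04469 ≈ 0.318.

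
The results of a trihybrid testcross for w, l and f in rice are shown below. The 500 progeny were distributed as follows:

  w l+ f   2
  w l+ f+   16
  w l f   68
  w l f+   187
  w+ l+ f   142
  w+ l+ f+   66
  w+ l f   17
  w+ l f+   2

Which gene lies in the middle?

The two most frequent reciprocal classes, w+ l+ f and w l f+, are the parental types, so the F1 was w+ l+ f / w l f+.
The two rarest classes, w l+ f and w+ l f+, are the double crossovers. Comparing them with the parentals, only the w allele has switched, so w is the middle locus and the order is f – w – l.

w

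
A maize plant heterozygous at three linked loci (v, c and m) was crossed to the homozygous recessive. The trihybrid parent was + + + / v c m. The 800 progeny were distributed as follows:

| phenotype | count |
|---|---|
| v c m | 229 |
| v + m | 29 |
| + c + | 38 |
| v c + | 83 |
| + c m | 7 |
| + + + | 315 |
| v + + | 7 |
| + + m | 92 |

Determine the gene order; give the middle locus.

The two rarest classes, v + + and + c m, are the double crossovers. Comparing them with the parentals, only the v allele has switched, so v is the middle locus and the order is c – v – m.

v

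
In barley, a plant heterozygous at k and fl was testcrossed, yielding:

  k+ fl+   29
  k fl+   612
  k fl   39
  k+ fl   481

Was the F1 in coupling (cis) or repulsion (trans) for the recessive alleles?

The two most frequent classes are k+ fl (481) and k fl+ (612); these are the parental (non-recombinant) types.
So the F1 carried k+ fl on one chromosome and k fl+ on the other — the recessive alleles are on opposite chromosomes (trans / repulsion).

trans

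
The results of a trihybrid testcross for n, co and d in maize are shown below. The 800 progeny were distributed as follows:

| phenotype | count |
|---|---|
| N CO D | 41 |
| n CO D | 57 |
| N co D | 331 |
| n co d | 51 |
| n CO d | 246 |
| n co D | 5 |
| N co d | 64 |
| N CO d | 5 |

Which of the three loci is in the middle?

The two most frequent reciprocal classes, n CO d and N co D, are the parental types, so the F1 was n CO d / N co D.
The two rarest classes, N CO d and n co D, are the double crossovers. Comparing them with the parentals, only the n allele has switched, so n is the middle locus and the order is co – n – d.

n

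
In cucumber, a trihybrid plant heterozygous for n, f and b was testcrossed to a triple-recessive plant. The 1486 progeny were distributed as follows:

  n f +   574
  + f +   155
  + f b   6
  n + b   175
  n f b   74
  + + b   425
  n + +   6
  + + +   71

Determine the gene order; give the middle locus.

The two most frequent reciprocal classes, n f + and + + b, are the parental types, so the F1 was n f + / + + b.
The two rarest classes, n + + and + f b, are the double crossovers. Comparing them with the parentals, only the f allele has switched, so f is the middle locus and the order is n – f – b.

f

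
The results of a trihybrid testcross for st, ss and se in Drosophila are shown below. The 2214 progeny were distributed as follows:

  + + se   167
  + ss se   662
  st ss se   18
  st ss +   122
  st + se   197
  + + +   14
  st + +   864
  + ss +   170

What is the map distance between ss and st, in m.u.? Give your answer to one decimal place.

The two most frequent reciprocal classes, st + + and + ss se, are the parental types, so the F1 was st + + / + ss se.
The two rarest classes, + + + and st ss se, are the double crossovers. Comparing them with the parentals, only the st allele has switched, so st is the middle locus and the order is ss – st – se.
Crossovers in the ss–st interval produce the single-crossover classes st ss + and + + se (122 + 167 = 289) plus the double crossovers (32).
RF(ss–st) = (289 + 32) / 2214 = 321/2214 = 0.1450 → 14.5 m.u.

14.5 m.u.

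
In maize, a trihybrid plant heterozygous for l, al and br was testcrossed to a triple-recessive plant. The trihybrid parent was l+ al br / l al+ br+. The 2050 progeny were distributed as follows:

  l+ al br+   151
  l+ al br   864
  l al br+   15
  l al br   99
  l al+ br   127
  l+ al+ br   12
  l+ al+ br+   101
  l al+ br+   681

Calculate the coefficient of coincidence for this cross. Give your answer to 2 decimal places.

The two rarest classes, l+ al+ br and l al br+, are the double crossovers. Comparing them with the parentals, only the al allele has switched, so al is the middle locus and the order is br – al – l.
br–al: (278 + 27)/2050 = 0.1488; al–l: (200 + 27)/2050 = 0.1107.
Expected DCO frequency = 0.1488 × 0.1107 ≈ 0.01647; observed = 27/2050 ≈ 0.01317.
Coefficient of coincidence = 0.01317/0.01647 ≈ 0.80.

0.80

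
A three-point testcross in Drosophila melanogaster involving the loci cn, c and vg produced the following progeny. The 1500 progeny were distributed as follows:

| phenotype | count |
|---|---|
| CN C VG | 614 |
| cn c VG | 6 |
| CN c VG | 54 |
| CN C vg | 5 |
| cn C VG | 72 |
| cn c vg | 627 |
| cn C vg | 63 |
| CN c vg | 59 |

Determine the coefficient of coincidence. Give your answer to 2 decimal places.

0.91

The two most frequent reciprocal classes, cn c vg and CN C VG, are the parental types, so the F1 was cn c vg / CN C VG.
The two rarest classes, cn c VG and CN C vg, are the double crossovers. Comparing them with the parentals, only the vg allele has switched, so vg is the middle locus and the order is c – vg – cn.
c–vg: (117 + 11)/1500 = 0.0853; vg–cn: (131 + 11)/1500 = 0.0947.
Expected DCO frequency = 0.0853 × 0.0947 ≈ 0.00808; observed = 11/1500 ≈ 0.00733.
Coefficient of coincidence = 0.00733/0.00808 ≈ 0.91.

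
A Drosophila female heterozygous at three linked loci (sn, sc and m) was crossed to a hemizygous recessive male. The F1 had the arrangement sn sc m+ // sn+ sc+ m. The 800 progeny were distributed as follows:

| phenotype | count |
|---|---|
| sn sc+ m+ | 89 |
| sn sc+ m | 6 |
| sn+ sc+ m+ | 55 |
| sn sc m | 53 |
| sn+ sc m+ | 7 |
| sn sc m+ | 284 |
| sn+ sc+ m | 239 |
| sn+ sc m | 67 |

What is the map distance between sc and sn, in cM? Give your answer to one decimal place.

21.1 cM

The two rarest classes, sn+ sc m+ and sn sc+ m, are the double crossovers. Comparing them with the parentals, only the sn allele has switched, so sn is the middle locus and the order is sc – sn – m.
Crossovers in the sc–sn interval produce the single-crossover classes sn sc+ m+ and sn+ sc m (89 + 67 = 156) plus the double crossovers (13).
RF(sc–sn) = (156 + 13) / 800 = 169/800 = 0.2112 → 21.1 cM.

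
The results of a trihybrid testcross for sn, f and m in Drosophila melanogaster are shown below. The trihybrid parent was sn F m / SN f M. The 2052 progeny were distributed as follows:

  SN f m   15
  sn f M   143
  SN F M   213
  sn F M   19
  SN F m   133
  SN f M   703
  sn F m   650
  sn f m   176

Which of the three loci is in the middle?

The two rarest classes, sn F M and SN f m, are the double crossovers. Comparing them with the parentals, only the m allele has switched, so m is the middle locus and the order is sn – m – f.

m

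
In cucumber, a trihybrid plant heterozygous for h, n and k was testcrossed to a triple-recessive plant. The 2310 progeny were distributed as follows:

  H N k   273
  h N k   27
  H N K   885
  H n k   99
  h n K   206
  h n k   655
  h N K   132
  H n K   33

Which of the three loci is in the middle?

The two most frequent reciprocal classes, H N K and h n k, are the parental types, so the F1 was H N K / h n k.
The two rarest classes, H n K and h N k, are the double crossovers. Comparing them with the parentals, only the n allele has switched, so n is the middle locus and the order is k – n – h.

n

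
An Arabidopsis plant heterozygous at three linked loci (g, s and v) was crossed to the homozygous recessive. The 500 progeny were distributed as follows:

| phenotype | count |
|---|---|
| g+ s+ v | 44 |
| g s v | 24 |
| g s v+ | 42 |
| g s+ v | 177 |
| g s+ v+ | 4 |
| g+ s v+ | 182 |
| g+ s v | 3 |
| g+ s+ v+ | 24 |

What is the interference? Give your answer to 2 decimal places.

The two most frequent reciprocal classes, g+ s v+ and g s+ v, are the parental types, so the F1 was g+ s v+ / g s+ v.
The two rarest classes, g+ s v and g s+ v+, are the double crossovers. Comparing them with the parentals, only the v allele has switched, so v is the middle locus and the order is s – v – g.
s–v: (48 + 7)/500 = 0.1100; v–g: (86 + 7)/500 = 0.1860.
Expected DCO frequency = 0.1100 × 0.1860 ≈ 0.02046; observed = 7/500 ≈ 0.01400.
Coefficient of coincidence = 0.01400/0.02046 ≈ 0.68; interference = 1 − 0.68 = 0.32.

0.32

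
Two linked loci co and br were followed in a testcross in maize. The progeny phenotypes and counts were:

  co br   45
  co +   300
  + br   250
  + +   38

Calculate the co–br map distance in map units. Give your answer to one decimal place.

13.1 map units

The two most frequent classes, + br (250) and co + (300), are the parental types, so the F1 was + br / co +.
The recombinant classes are + + and co br: 38 + 45 = 83.
Recombination frequency = 83/633 = 0.1311 ≈ 13.1%, i.e. 13.1 map units.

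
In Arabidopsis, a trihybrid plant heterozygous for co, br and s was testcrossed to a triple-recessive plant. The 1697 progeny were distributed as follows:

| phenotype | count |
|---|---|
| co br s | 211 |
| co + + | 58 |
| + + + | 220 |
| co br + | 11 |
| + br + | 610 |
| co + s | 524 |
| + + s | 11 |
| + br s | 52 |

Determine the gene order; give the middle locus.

co

The two most frequent reciprocal classes, co + s and + br +, are the parental types, so the F1 was co + s / + br +.
The two rarest classes, + + s and co br +, are the double crossovers. Comparing them with the parentals, only the co allele has switched, so co is the middle locus and the order is s – co – br.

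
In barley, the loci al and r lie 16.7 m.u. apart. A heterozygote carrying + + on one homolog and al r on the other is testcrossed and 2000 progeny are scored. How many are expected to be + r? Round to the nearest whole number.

167

A map distance of 16.7 m.u. corresponds to a recombination frequency of 0.167.
The F1 is + + / al r, so + r is a recombinant gamete class with expected frequency r/2 = 0.167/2 = 0.0835.
Expected number = 0.0835 × 2000 = 167.00 ≈ 167.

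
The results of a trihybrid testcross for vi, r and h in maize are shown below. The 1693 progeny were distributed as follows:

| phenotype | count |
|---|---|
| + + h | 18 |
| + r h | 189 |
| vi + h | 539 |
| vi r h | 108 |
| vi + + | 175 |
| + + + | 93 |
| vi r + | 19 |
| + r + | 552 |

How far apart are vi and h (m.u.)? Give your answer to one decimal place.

The two most frequent reciprocal classes, + r + and vi + h, are the parental types, so the F1 was + r + / vi + h.
The two rarest classes, vi r + and + + h, are the double crossovers. Comparing them with the parentals, only the vi allele has switched, so vi is the middle locus and the order is h – vi – r.
Crossovers in the h–vi interval produce the single-crossover classes + r h and vi + + (189 + 175 = 364) plus the double crossovers (37).
RF(h–vi) = (364 + 37) / 1693 = 401/1693 = 0.2369 → 23.7 m.u.

23.7 m.u.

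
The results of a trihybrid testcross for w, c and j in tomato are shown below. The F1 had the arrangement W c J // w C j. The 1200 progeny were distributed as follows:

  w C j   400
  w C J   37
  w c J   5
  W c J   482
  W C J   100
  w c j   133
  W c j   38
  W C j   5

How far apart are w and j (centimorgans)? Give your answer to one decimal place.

The two rarest classes, w c J and W C j, are the double crossovers. Comparing them with the parentals, only the w allele has switched, so w is the middle locus and the order is j – w – c.
Crossovers in the j–w interval produce the single-crossover classes W c j and w C J (38 + 37 = 75) plus the double crossovers (10).
RF(j–w) = (75 + 10) / 1200 = 85/1200 = 0.0708 → 7.1 centimorgans.

7.1 centimorgans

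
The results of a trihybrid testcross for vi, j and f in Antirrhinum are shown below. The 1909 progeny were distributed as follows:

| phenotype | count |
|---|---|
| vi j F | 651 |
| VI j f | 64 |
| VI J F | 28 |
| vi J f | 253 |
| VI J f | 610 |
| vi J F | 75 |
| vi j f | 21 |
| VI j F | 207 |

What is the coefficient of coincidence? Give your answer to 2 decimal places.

The two most frequent reciprocal classes, VI J f and vi j F, are the parental types, so the F1 was VI J f / vi j F.
The two rarest classes, VI J F and vi j f, are the double crossovers. Comparing them with the parentals, only the f allele has switched, so f is the middle locus and the order is vi – f – j.
vi–f: (460 + 49)/1909 = 0.2666; f–j: (139 + 49)/1909 = 0.0985.
Expected DCO frequency = 0.2666 × 0.0985 ≈ 0.02626; observed = 49/1909 ≈ 0.02567.
Coefficient of coincidence = 0.02567/0.02626 ≈ 0.98.

0.98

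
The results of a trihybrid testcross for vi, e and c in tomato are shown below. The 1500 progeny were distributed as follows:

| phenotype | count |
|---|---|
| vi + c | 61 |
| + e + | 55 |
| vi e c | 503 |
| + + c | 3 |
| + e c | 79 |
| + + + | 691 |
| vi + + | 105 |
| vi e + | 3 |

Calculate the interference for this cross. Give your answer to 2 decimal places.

0.61

The two most frequent reciprocal classes, vi e c and + + +, are the parental types, so the F1 was vi e c / + + +.
The two rarest classes, vi e + and + + c, are the double crossovers. Comparing them with the parentals, only the c allele has switched, so c is the middle locus and the order is e – c – vi.
e–c: (116 + 6)/1500 = 0.0813; c–vi: (184 + 6)/1500 = 0.1267.
Expected DCO frequency = 0.0813 × 0.1267 ≈ 0.01030; observed = 6/1500 ≈ 0.00400.
Coefficient of coincidence = 0.00400/0.01030 ≈ 0.39; interference = 1 − 0.39 = 0.61.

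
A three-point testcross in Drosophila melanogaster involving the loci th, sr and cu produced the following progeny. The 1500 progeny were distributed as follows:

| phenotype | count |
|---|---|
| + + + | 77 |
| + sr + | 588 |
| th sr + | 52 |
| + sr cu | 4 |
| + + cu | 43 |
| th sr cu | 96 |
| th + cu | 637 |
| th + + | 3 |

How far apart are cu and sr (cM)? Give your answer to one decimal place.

12.0 cM

The two most frequent reciprocal classes, + sr + and th + cu, are the parental types, so the F1 was + sr + / th + cu.
The two rarest classes, + sr cu and th + +, are the double crossovers. Comparing them with the parentals, only the cu allele has switched, so cu is the middle locus and the order is th – cu – sr.
Crossovers in the cu–sr interval produce the single-crossover classes + + + and th sr cu (77 + 96 = 173) plus the double crossovers (7).
RF(cu–sr) = (173 + 7) / 1500 = 180/1500 = 0.1200 → 12.0 cM.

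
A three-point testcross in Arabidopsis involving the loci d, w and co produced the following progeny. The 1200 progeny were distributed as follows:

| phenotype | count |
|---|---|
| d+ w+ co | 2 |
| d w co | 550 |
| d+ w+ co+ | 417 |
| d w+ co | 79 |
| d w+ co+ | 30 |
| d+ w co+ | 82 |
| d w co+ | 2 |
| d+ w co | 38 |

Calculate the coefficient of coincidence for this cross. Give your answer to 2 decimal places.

The two most frequent reciprocal classes, d w co and d+ w+ co+, are the parental types, so the F1 was d w co / d+ w+ co+.
The two rarest classes, d w co+ and d+ w+ co, are the double crossovers. Comparing them with the parentals, only the co allele has switched, so co is the middle locus and the order is w – co – d.
w–co: (161 + 4)/1200 = 0.1375; co–d: (68 + 4)/1200 = 0.0600.
Expected DCO frequency = 0.1375 × 0.0600 ≈ 0.00825; observed = 4/1200 ≈ 0.00333.
Coefficient of coincidence = 0.00333/0.00825 ≈ 0.40.

0.40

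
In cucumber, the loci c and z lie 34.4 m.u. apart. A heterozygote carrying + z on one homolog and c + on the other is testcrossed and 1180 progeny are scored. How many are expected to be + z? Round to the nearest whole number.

A map distance of 34.4 m.u. corresponds to a recombination frequency of 0.344.
The F1 is + z / c +, so + z is a parental gamete class with expected frequency (1 − r)/2 = 0.656/2 = 0.3280.
Expected number = 0.3280 × 1180 = 387.04 ≈ 387.

387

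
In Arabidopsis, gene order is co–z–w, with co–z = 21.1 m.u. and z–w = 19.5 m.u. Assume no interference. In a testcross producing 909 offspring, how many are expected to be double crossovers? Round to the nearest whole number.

37

Map distances give recombination frequencies of 0.211 and 0.195 for the two intervals.
With no interference, expected double-crossover frequency = 0.211 × 0.195 = 0.04115.
Expected number = 0.04115 × 909 = 37.40 ≈ 37.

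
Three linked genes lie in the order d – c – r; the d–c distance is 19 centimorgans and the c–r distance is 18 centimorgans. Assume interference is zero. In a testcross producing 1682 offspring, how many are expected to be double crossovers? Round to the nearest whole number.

58

Map distances give recombination frequencies of 0.190 and 0.180 for the two intervals.
With no interference, expected double-crossover frequency = 0.190 × 0.180 = 0.03420.
Expected number = 0.03420 × 1682 = 57.52 ≈ 58.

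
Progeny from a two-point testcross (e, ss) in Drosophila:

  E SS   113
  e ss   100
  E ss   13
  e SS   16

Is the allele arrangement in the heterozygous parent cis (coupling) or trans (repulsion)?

The two most frequent classes are E SS (113) and e ss (100); these are the parental (non-recombinant) types.
So the F1 carried E SS on one chromosome and e ss on the other — the recessive alleles are on the same chromosome (cis / coupling).

cis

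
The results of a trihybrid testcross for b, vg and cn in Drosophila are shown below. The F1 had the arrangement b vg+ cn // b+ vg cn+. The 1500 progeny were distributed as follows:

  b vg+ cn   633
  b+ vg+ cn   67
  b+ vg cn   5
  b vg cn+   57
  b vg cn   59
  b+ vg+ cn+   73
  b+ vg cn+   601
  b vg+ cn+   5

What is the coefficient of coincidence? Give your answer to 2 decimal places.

The two rarest classes, b vg+ cn+ and b+ vg cn, are the double crossovers. Comparing them with the parentals, only the cn allele has switched, so cn is the middle locus and the order is b – cn – vg.
b–cn: (124 + 10)/1500 = 0.0893; cn–vg: (132 + 10)/1500 = 0.0947.
Expected DCO frequency = 0.0893 × 0.0947 ≈ 0.00846; observed = 10/1500 ≈ 0.00667.
Coefficient of coincidence = 0.00667/0.00846 ≈ 0.79.

0.79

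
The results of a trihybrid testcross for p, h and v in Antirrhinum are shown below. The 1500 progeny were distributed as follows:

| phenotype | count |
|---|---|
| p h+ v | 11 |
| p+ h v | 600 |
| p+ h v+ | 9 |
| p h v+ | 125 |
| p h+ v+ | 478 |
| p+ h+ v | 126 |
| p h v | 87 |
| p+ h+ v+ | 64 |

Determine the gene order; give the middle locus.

v

The two most frequent reciprocal classes, p h+ v+ and p+ h v, are the parental types, so the F1 was p h+ v+ / p+ h v.
The two rarest classes, p h+ v and p+ h v+, are the double crossovers. Comparing them with the parentals, only the v allele has switched, so v is the middle locus and the order is p – v – h.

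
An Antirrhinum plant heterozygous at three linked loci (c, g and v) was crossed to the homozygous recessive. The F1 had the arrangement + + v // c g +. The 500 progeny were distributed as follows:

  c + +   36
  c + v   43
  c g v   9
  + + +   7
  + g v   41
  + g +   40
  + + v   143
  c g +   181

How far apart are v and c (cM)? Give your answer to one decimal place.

The two rarest classes, + + + and c g v, are the double crossovers. Comparing them with the parentals, only the v allele has switched, so v is the middle locus and the order is g – v – c.
Crossovers in the v–c interval produce the single-crossover classes c + v and + g + (43 + 40 = 83) plus the double crossovers (16).
RF(v–c) = (83 + 16) / 500 = 99/500 = 0.1980 → 19.8 cM.

19.8 cM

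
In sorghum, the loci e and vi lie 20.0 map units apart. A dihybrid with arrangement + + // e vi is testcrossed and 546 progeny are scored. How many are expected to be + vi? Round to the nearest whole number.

55

A map distance of 20.0 map units corresponds to a recombination frequency of 0.200.
The F1 is + + / e vi, so + vi is a recombinant gamete class with expected frequency r/2 = 0.200/2 = 0.1000.
Expected number = 0.1000 × 546 = 54.60 ≈ 55.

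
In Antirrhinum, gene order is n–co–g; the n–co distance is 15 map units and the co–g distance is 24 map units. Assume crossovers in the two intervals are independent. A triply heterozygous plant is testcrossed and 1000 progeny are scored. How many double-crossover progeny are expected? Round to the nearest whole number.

Map distances give recombination frequencies of 0.150 and 0.240 for the two intervals.
With no interference, expected double-crossover frequency = 0.150 × 0.240 = 0.03600.
Expected number = 0.03600 × 1000 = 36.00 ≈ 36.

36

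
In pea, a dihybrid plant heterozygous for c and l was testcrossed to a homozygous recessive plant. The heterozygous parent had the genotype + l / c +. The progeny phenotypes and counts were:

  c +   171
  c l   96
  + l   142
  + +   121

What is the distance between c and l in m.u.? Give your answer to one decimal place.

40.9 m.u.

The recombinant classes are + + and c l: 121 + 96 = 217.
Recombination frequency = 217/530 = 0.4094 ≈ 40.9%, i.e. 40.9 m.u.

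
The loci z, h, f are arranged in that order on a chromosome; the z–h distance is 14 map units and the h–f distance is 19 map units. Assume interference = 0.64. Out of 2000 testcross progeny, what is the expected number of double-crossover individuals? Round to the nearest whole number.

19

Map distances give recombination frequencies of 0.140 and 0.190 for the two intervals.
With interference 0.64 (so coincidence = 0.36), expected double-crossover frequency = 0.140 × 0.190 × 0.36 = 0.00958.
Expected number = 0.00958 × 2000 = 19.15 ≈ 19.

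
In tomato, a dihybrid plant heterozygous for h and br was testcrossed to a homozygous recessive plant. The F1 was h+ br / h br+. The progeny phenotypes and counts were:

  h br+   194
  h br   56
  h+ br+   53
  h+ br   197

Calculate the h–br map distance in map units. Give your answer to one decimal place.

21.8 map units

The recombinant classes are h+ br+ and h br: 53 + 56 = 109.
Recombination frequency = 109/500 = 0.2180 ≈ 21.8%, i.e. 21.8 map units.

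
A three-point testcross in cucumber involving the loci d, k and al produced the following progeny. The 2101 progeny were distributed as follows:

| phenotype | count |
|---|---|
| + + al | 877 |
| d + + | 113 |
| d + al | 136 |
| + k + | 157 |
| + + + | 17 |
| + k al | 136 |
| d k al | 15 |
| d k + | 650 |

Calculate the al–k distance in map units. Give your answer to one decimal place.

The two most frequent reciprocal classes, d k + and + + al, are the parental types, so the F1 was d k + / + + al.
The two rarest classes, d k al and + + +, are the double crossovers. Comparing them with the parentals, only the al allele has switched, so al is the middle locus and the order is d – al – k.
Crossovers in the al–k interval produce the single-crossover classes d + + and + k al (113 + 136 = 249) plus the double crossovers (32).
RF(al–k) = (249 + 32) / 2101 = 281/2101 = 0.1337 → 13.4 map units.

13.4 map units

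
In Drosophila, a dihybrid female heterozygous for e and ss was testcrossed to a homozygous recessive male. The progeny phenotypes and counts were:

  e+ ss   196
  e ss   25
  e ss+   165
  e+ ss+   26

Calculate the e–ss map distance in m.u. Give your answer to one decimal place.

12.4 m.u.

The two most frequent classes, e+ ss (196) and e ss+ (165), are the parental types, so the F1 was e+ ss / e ss+.
The recombinant classes are e+ ss+ and e ss: 26 + 25 = 51.
Recombination frequency = 51/412 = 0.1238 ≈ 12.4%, i.e. 12.4 m.u.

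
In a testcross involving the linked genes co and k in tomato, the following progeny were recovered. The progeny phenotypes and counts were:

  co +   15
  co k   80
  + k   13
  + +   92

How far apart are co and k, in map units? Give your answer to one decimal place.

14.0 map units

The two most frequent classes, + + (92) and co k (80), are the parental types, so the F1 was + + / co k.
The recombinant classes are + k and co +: 13 + 15 = 28.
Recombination frequency = 28/200 = 0.1400 ≈ 14.0%, i.e. 14.0 map units.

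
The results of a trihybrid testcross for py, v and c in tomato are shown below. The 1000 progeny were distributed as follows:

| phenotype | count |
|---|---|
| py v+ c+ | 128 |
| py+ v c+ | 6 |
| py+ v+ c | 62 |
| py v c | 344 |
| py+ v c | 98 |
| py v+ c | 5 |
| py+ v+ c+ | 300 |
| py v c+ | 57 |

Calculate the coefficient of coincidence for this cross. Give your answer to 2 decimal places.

0.36

The two most frequent reciprocal classes, py+ v+ c+ and py v c, are the parental types, so the F1 was py+ v+ c+ / py v c.
The two rarest classes, py+ v c+ and py v+ c, are the double crossovers. Comparing them with the parentals, only the v allele has switched, so v is the middle locus and the order is c – v – py.
c–v: (119 + 11)/1000 = 0.1300; v–py: (226 + 11)/1000 = 0.2370.
Expected DCO frequency = 0.1300 × 0.2370 ≈ 0.03081; observed = 11/1000 ≈ 0.01100.
Coefficient of coincidence = 0.01100/0.03081 ≈ 0.36.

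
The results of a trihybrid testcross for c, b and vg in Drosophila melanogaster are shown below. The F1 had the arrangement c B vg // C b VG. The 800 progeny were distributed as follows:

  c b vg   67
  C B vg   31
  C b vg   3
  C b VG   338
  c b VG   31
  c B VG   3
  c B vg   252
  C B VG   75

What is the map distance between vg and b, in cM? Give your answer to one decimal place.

18.5 cM

The two rarest classes, c B VG and C b vg, are the double crossovers. Comparing them with the parentals, only the vg allele has switched, so vg is the middle locus and the order is c – vg – b.
Crossovers in the vg–b interval produce the single-crossover classes c b vg and C B VG (67 + 75 = 142) plus the double crossovers (6).
RF(vg–b) = (142 + 6) / 800 = 148/800 = 0.1850 → 18.5 cM.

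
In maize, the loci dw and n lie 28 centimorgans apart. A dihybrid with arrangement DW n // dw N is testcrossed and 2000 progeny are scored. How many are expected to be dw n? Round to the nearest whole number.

A map distance of 28 centimorgans corresponds to a recombination frequency of 0.280.
The F1 is DW n / dw N, so dw n is a recombinant gamete class with expected frequency r/2 = 0.280/2 = 0.1400.
Expected number = 0.1400 × 2000 = 280.00 ≈ 280.

280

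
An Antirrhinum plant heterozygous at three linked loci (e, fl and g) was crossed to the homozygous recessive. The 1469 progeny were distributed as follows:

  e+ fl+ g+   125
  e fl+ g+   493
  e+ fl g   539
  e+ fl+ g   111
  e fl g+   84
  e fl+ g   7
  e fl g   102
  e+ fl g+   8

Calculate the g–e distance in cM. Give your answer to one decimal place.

The two most frequent reciprocal classes, e fl+ g+ and e+ fl g, are the parental types, so the F1 was e fl+ g+ / e+ fl g.
The two rarest classes, e fl+ g and e+ fl g+, are the double crossovers. Comparing them with the parentals, only the g allele has switched, so g is the middle locus and the order is e – g – fl.
Crossovers in the e–g interval produce the single-crossover classes e+ fl+ g+ and e fl g (125 + 102 = 227) plus the double crossovers (15).
RF(e–g) = (227 + 15) / 1469 = 242/1469 = 0.1647 → 16.5 cM.

16.5 cM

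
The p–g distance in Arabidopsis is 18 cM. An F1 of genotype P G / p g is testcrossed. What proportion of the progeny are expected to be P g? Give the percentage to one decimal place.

9.0%

A map distance of 18 cM corresponds to a recombination frequency of 0.180.
The F1 is P G / p g, so P g is a recombinant gamete class with expected frequency r/2 = 0.180/2 = 0.0900.
That is 0.0900 = 9.0% of the progeny.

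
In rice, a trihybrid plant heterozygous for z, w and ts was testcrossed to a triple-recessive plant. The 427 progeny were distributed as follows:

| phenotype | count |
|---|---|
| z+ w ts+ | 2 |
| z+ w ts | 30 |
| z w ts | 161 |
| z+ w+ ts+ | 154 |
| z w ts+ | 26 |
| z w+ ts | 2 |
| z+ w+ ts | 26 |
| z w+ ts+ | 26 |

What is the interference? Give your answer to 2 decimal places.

0.49

The two most frequent reciprocal classes, z w ts and z+ w+ ts+, are the parental types, so the F1 was z w ts / z+ w+ ts+.
The two rarest classes, z w+ ts and z+ w ts+, are the double crossovers. Comparing them with the parentals, only the w allele has switched, so w is the middle locus and the order is z – w – ts.
z–w: (56 + 4)/427 = 0.1405; w–ts: (52 + 4)/427 = 0.1311.
Expected DCO frequency = 0.1405 × 0.1311 ≈ 0.01842; observed = 4/427 ≈ 0.00937.
Coefficient of coincidence = 0.00937/0.01842 ≈ 0.51; interference = 1 − 0.51 = 0.49.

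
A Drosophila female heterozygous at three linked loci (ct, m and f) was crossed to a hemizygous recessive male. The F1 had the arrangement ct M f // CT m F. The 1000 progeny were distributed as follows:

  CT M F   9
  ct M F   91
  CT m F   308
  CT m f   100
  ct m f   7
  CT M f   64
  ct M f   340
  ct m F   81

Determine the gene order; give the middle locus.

The two rarest classes, ct m f and CT M F, are the double crossovers. Comparing them with the parentals, only the m allele has switched, so m is the middle locus and the order is ct – m – f.

m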